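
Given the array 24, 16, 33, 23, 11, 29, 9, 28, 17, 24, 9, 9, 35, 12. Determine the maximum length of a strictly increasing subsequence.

4

Track the smallest tail for each achievable length (strict):
24 → extends → [24]
16 → replaces 24 → [16]
33 → extends → [16, 33]
23 → replaces 33 → [16, 23]
11 → replaces 16 → [11, 23]
29 → extends → [11, 23, 29]
9 → replaces 11 → [9, 23, 29]
28 → replaces 29 → [9, 23, 28]
17 → replaces 23 → [9, 17, 28]
24 → replaces 28 → [9, 17, 24]
9 → already a tail → [9, 17, 24]
9 → already a tail → [9, 17, 24]
35 → extends → [9, 17, 24, 35]
12 → replaces 17 → [9, 12, 24, 35]
Four tails, so the longest strictly increasing subsequence has length 4 (e.g. 16, 23, 29, 35).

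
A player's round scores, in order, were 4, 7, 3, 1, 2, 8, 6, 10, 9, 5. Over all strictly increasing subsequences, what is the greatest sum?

Let S[i] be the best sum of a strictly increasing subsequence ending at i:
i:      1  2  3  4  5  6  7  8  9 10
a[i]:   4  7  3  1  2  8  6 10  9  5
S:      4 11  3  1  3 19 10 29 28  9
Maximum is 29 (e.g. 4 + 7 + 8 + 10).

29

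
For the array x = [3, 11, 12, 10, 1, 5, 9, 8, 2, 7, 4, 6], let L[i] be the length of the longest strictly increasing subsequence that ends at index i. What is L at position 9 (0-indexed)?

dp[i] = 1 + max{dp[j] : j<i, x[j]<x[i]} (or 1 if no such j):
i:      0  1  2  3  4  5  6  7  8  9 10 11
x[i]:   3 11 12 10  1  5  9  8  2  7  4  6
dp:     1  2  3  2  1  2  3  3  2  3  3  4
At index 9 the value is 3.

3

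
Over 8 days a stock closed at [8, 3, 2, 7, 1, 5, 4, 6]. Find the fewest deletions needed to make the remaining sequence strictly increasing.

Fewest deletions = n − (longest strictly increasing subsequence).
Patience tails:
8 → extends → [8]
3 → replaces 8 → [3]
2 → replaces 3 → [2]
7 → extends → [2, 7]
1 → replaces 2 → [1, 7]
5 → replaces 7 → [1, 5]
4 → replaces 5 → [1, 4]
6 → extends → [1, 4, 6]
Longest strictly increasing subsequence has length 3, so deletions = 8 − 3 = 5.

5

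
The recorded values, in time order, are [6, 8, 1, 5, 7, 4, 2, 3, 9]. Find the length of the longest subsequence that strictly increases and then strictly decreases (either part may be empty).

inc[i] = longest strictly increasing subsequence ending at i; dec[i] = longest strictly decreasing subsequence starting at i:
i:     1 2 3 4 5 6 7 8 9
a[i]:  6 8 1 5 7 4 2 3 9
inc:   1 2 1 2 3 2 2 3 4
dec:   4 4 1 3 3 2 1 1 1
Best peak at i=2 (value 8): inc=2, dec=4, length 2+4−1 = 5.

5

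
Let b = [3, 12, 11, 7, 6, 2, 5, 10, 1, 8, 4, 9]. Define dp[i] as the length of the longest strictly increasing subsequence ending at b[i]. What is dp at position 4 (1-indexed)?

2

dp[i] = 1 + max{dp[j] : j<i, b[j]<b[i]} (or 1 if no such j):
i:      1  2  3  4  5  6  7  8  9 10 11 12
b[i]:   3 12 11  7  6  2  5 10  1  8  4  9
dp:     1  2  2  2  2  1  2  3  1  3  2  4
At index 4 the value is 2.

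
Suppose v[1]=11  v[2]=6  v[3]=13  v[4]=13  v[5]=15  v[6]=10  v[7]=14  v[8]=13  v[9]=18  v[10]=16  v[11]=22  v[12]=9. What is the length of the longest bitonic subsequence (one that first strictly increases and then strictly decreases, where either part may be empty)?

6

inc[i] = longest strictly increasing subsequence ending at i; dec[i] = longest strictly decreasing subsequence starting at i:
i:      1  2  3  4  5  6  7  8  9 10 11 12
v[i]:  11  6 13 13 15 10 14 13 18 16 22  9
inc:    1  1  2  2  3  2  3  3  4  4  5  2
dec:    3  1  3  3  4  2  3  2  3  2  2  1
Best peak at i=5 (value 15): inc=3, dec=4, length 3+4−1 = 6.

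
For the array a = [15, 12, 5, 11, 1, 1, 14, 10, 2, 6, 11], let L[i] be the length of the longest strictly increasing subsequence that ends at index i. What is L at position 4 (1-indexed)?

dp[i] = 1 + max{dp[j] : j<i, a[j]<a[i]} (or 1 if no such j):
i:      1  2  3  4  5  6  7  8  9 10 11
a[i]:  15 12  5 11  1  1 14 10  2  6 11
dp:     1  1  1  2  1  1  3  2  2  3  4
At index 4 the value is 2.

2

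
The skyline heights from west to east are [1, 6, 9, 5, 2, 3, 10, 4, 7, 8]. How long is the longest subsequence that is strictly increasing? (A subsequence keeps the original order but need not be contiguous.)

Track the smallest tail for each achievable length (strict):
1 → extends → [1]
6 → extends → [1, 6]
9 → extends → [1, 6, 9]
5 → replaces 6 → [1, 5, 9]
2 → replaces 5 → [1, 2, 9]
3 → replaces 9 → [1, 2, 3]
10 → extends → [1, 2, 3, 10]
4 → replaces 10 → [1, 2, 3, 4]
7 → extends → [1, 2, 3, 4, 7]
8 → extends → [1, 2, 3, 4, 7, 8]
Six tails, so the longest strictly increasing subsequence has length 6 (e.g. 1, 2, 3, 4, 7, 8).

6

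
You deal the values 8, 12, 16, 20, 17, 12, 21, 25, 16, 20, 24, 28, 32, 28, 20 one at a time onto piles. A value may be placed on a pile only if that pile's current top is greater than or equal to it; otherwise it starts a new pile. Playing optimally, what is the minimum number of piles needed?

8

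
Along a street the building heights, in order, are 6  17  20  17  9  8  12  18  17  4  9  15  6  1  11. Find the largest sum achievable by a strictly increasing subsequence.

Let S[i] be the best sum of a strictly increasing subsequence ending at i:
i:      1  2  3  4  5  6  7  8  9 10 11 12 13 14 15
a[i]:   6 17 20 17  9  8 12 18 17  4  9 15  6  1 11
S:      6 23 43 23 15 14 27 45 44  4 23 42 10  1 34
Maximum is 45 (e.g. 6 + 9 + 12 + 18).

45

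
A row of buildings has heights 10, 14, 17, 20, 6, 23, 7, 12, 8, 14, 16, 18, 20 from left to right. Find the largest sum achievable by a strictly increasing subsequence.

Let S[i] be the best sum of a strictly increasing subsequence ending at i:
i:      1  2  3  4  5  6  7  8  9 10 11 12 13
a[i]:  10 14 17 20  6 23  7 12  8 14 16 18 20
S:     10 24 41 61  6 84 13 25 21 39 55 73 93
Maximum is 93 (e.g. 6 + 7 + 12 + 14 + 16 + 18 + 20).

93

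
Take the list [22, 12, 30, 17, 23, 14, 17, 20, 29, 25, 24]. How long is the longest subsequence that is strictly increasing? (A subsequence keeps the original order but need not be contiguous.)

5

Let dp[i] be the length of the longest such subsequence ending at index i:
i:      1  2  3  4  5  6  7  8  9 10 11
a[i]:  22 12 30 17 23 14 17 20 29 25 24
dp:     1  1  2  2  3  2  3  4  5  5  5
Maximum dp value is 5.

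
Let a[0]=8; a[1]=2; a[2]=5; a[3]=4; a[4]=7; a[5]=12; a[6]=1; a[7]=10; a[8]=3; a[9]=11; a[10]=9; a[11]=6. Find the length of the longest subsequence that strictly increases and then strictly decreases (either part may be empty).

7

inc[i] = longest strictly increasing subsequence ending at i; dec[i] = longest strictly decreasing subsequence starting at i:
i:      0  1  2  3  4  5  6  7  8  9 10 11
a[i]:   8  2  5  4  7 12  1 10  3 11  9  6
inc:    1  1  2  2  3  4  1  4  2  5  4  3
dec:    4  2  3  2  2  4  1  3  1  3  2  1
Best peak at i=5 (value 12): inc=4, dec=4, length 4+4−1 = 7.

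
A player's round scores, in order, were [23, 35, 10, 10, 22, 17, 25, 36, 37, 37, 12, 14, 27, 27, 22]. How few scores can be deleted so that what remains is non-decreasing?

Fewest deletions = n − (longest non-decreasing subsequence).
Patience tails:
23 → extends → [23]
35 → extends → [23, 35]
10 → replaces 23 → [10, 35]
10 → replaces 35 → [10, 10]
22 → extends → [10, 10, 22]
17 → replaces 22 → [10, 10, 17]
25 → extends → [10, 10, 17, 25]
36 → extends → [10, 10, 17, 25, 36]
37 → extends → [10, 10, 17, 25, 36, 37]
37 → extends → [10, 10, 17, 25, 36, 37, 37]
12 → replaces 17 → [10, 10, 12, 25, 36, 37, 37]
14 → replaces 25 → [10, 10, 12, 14, 36, 37, 37]
27 → replaces 36 → [10, 10, 12, 14, 27, 37, 37]
27 → replaces 37 → [10, 10, 12, 14, 27, 27, 37]
22 → replaces 27 → [10, 10, 12, 14, 22, 27, 37]
Longest non-decreasing subsequence has length 7, so deletions = 15 − 7 = 8.

8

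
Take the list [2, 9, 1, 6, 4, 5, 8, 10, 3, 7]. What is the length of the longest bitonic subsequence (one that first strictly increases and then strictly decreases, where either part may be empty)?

inc[i] = longest strictly increasing subsequence ending at i; dec[i] = longest strictly decreasing subsequence starting at i:
i:      1  2  3  4  5  6  7  8  9 10
a[i]:   2  9  1  6  4  5  8 10  3  7
inc:    1  2  1  2  2  3  4  5  2  4
dec:    2  4  1  3  2  2  2  2  1  1
Best peak at i=8 (value 10): inc=5, dec=2, length 5+2−1 = 6.

6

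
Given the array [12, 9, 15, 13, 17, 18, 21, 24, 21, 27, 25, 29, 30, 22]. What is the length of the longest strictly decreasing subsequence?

3

Negate each value so 'decreasing' becomes 'increasing', then run patience tails on the negated sequence:
-12 → extends → [-12]
-9 → extends → [-12, -9]
-15 → replaces -12 → [-15, -9]
-13 → replaces -9 → [-15, -13]
-17 → replaces -15 → [-17, -13]
-18 → replaces -17 → [-18, -13]
-21 → replaces -18 → [-21, -13]
-24 → replaces -21 → [-24, -13]
-21 → replaces -13 → [-24, -21]
-27 → replaces -24 → [-27, -21]
-25 → replaces -21 → [-27, -25]
-29 → replaces -27 → [-29, -25]
-30 → replaces -29 → [-30, -25]
-22 → extends → [-30, -25, -22]
Three tails, so the longest strictly decreasing subsequence of the original has length 3.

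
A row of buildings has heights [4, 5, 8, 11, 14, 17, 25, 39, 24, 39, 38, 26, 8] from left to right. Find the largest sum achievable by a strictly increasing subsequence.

123

Let S[i] be the best sum of a strictly increasing subsequence ending at i:
i:       1   2   3   4   5   6   7   8   9  10  11  12  13
a[i]:    4   5   8  11  14  17  25  39  24  39  38  26   8
S:       4   9  17  28  42  59  84 123  83 123 122 110  17
Maximum is 123 (e.g. 4 + 5 + 8 + 11 + 14 + 17 + 25 + 39).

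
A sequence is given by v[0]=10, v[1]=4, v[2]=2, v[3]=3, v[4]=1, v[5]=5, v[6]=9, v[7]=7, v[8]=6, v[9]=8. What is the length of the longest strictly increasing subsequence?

5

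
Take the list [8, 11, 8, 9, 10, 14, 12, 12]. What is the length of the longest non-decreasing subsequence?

6

Track the smallest tail for each achievable length (allowing ties):
8 → extends → [8]
11 → extends → [8, 11]
8 → replaces 11 → [8, 8]
9 → extends → [8, 8, 9]
10 → extends → [8, 8, 9, 10]
14 → extends → [8, 8, 9, 10, 14]
12 → replaces 14 → [8, 8, 9, 10, 12]
12 → extends → [8, 8, 9, 10, 12, 12]
Six tails, so the longest non-decreasing subsequence has length 6 (e.g. 8, 8, 9, 10, 12, 12).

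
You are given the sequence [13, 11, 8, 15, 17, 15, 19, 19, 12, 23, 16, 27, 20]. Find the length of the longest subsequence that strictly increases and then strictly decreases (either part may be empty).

inc[i] = longest strictly increasing subsequence ending at i; dec[i] = longest strictly decreasing subsequence starting at i:
i:      1  2  3  4  5  6  7  8  9 10 11 12 13
a[i]:  13 11  8 15 17 15 19 19 12 23 16 27 20
inc:    1  1  1  2  3  2  4  4  2  5  3  6  5
dec:    3  2  1  2  3  2  2  2  1  2  1  2  1
Best peak at i=12 (value 27): inc=6, dec=2, length 6+2−1 = 7.

7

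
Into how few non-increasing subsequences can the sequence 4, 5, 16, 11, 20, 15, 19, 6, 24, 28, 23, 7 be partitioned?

7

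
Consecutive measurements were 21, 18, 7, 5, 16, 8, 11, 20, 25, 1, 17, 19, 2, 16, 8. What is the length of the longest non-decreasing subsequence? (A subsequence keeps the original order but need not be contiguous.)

5

Let dp[i] be the length of the longest such subsequence ending at index i:
i:      1  2  3  4  5  6  7  8  9 10 11 12 13 14 15
a[i]:  21 18  7  5 16  8 11 20 25  1 17 19  2 16  8
dp:     1  1  1  1  2  2  3  4  5  1  4  5  2  4  3
Maximum dp value is 5.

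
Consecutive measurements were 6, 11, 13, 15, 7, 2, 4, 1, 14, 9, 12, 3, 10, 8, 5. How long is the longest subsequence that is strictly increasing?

Track the smallest tail for each achievable length (strict):
6 → extends → [6]
11 → extends → [6, 11]
13 → extends → [6, 11, 13]
15 → extends → [6, 11, 13, 15]
7 → replaces 11 → [6, 7, 13, 15]
2 → replaces 6 → [2, 7, 13, 15]
4 → replaces 7 → [2, 4, 13, 15]
1 → replaces 2 → [1, 4, 13, 15]
14 → replaces 15 → [1, 4, 13, 14]
9 → replaces 13 → [1, 4, 9, 14]
12 → replaces 14 → [1, 4, 9, 12]
3 → replaces 4 → [1, 3, 9, 12]
10 → replaces 12 → [1, 3, 9, 10]
8 → replaces 9 → [1, 3, 8, 10]
5 → replaces 8 → [1, 3, 5, 10]
Four tails, so the longest strictly increasing subsequence has length 4 (e.g. 6, 11, 13, 15).

4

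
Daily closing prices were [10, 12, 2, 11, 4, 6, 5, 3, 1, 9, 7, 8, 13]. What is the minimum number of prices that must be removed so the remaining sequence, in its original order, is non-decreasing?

Fewest deletions = n − (longest non-decreasing subsequence).
Patience tails:
10 → extends → [10]
12 → extends → [10, 12]
2 → replaces 10 → [2, 12]
11 → replaces 12 → [2, 11]
4 → replaces 11 → [2, 4]
6 → extends → [2, 4, 6]
5 → replaces 6 → [2, 4, 5]
3 → replaces 4 → [2, 3, 5]
1 → replaces 2 → [1, 3, 5]
9 → extends → [1, 3, 5, 9]
7 → replaces 9 → [1, 3, 5, 7]
8 → extends → [1, 3, 5, 7, 8]
13 → extends → [1, 3, 5, 7, 8, 13]
Longest non-decreasing subsequence has length 6, so deletions = 13 − 6 = 7.

7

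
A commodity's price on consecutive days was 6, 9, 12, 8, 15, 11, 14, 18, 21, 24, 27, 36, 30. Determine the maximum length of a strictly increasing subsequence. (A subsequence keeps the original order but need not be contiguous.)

Track the smallest tail for each achievable length (strict):
6 → extends → [6]
9 → extends → [6, 9]
12 → extends → [6, 9, 12]
8 → replaces 9 → [6, 8, 12]
15 → extends → [6, 8, 12, 15]
11 → replaces 12 → [6, 8, 11, 15]
14 → replaces 15 → [6, 8, 11, 14]
18 → extends → [6, 8, 11, 14, 18]
21 → extends → [6, 8, 11, 14, 18, 21]
24 → extends → [6, 8, 11, 14, 18, 21, 24]
27 → extends → [6, 8, 11, 14, 18, 21, 24, 27]
36 → extends → [6, 8, 11, 14, 18, 21, 24, 27, 36]
30 → replaces 36 → [6, 8, 11, 14, 18, 21, 24, 27, 30]
Nine tails, so the longest strictly increasing subsequence has length 9 (e.g. 6, 9, 12, 15, 18, 21, 24, 27, 36).

9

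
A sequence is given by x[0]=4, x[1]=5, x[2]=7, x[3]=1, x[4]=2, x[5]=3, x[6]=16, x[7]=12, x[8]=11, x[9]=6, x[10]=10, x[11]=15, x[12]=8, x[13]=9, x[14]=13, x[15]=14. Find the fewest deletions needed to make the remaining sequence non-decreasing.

8

Fewest deletions = n − (longest non-decreasing subsequence).
i:      0  1  2  3  4  5  6  7  8  9 10 11 12 13 14 15
x[i]:   4  5  7  1  2  3 16 12 11  6 10 15  8  9 13 14
dp:     1  2  3  1  2  3  4  4  4  4  5  6  5  6  7  8
max dp = 8, so deletions = 16 − 8 = 8.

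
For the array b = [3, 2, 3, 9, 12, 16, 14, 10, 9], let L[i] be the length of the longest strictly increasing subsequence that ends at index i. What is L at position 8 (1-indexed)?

dp[i] = 1 + max{dp[j] : j<i, b[j]<b[i]} (or 1 if no such j):
i:      1  2  3  4  5  6  7  8  9
b[i]:   3  2  3  9 12 16 14 10  9
dp:     1  1  2  3  4  5  5  4  3
At index 8 the value is 4.

4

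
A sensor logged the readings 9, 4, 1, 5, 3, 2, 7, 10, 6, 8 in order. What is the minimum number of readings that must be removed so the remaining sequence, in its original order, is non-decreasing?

6

Fewest deletions = n − (longest non-decreasing subsequence).
i:      1  2  3  4  5  6  7  8  9 10
a[i]:   9  4  1  5  3  2  7 10  6  8
dp:     1  1  1  2  2  2  3  4  3  4
max dp = 4, so deletions = 10 − 4 = 6.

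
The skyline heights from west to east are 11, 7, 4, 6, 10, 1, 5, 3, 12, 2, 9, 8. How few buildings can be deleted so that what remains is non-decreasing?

Fewest deletions = n − (longest non-decreasing subsequence).
i:      1  2  3  4  5  6  7  8  9 10 11 12
a[i]:  11  7  4  6 10  1  5  3 12  2  9  8
dp:     1  1  1  2  3  1  2  2  4  2  3  3
max dp = 4, so deletions = 12 − 4 = 8.

8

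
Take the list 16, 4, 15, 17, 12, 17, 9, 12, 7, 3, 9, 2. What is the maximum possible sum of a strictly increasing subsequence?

Let S[i] be the best sum of a strictly increasing subsequence ending at i:
i:      1  2  3  4  5  6  7  8  9 10 11 12
a[i]:  16  4 15 17 12 17  9 12  7  3  9  2
S:     16  4 19 36 16 36 13 25 11  3 20  2
Maximum is 36 (e.g. 4 + 15 + 17).

36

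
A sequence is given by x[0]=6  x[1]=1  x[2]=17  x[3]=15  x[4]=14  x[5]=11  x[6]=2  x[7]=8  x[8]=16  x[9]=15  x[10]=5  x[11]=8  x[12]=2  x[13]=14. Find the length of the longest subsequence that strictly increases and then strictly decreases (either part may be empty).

8

inc[i] = longest strictly increasing subsequence ending at i; dec[i] = longest strictly decreasing subsequence starting at i:
i:      0  1  2  3  4  5  6  7  8  9 10 11 12 13
x[i]:   6  1 17 15 14 11  2  8 16 15  5  8  2 14
inc:    1  1  2  2  2  2  2  3  4  4  3  4  2  5
dec:    3  1  7  6  5  4  1  3  4  3  2  2  1  1
Best peak at i=2 (value 17): inc=2, dec=7, length 2+7−1 = 8.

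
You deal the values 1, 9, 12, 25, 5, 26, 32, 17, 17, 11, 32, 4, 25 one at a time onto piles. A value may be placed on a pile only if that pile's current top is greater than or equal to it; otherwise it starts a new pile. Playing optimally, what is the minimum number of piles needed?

6

The minimum number of non-increasing subsequences covering a sequence equals the length of its longest strictly increasing subsequence.
LIS length is 6 (e.g. 1, 9, 12, 25, 26, 32), so 6 piles are needed.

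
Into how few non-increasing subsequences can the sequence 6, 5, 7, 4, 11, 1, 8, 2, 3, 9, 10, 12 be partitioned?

The minimum number of non-increasing subsequences covering a sequence equals the length of its longest strictly increasing subsequence.
LIS length is 6 (e.g. 6, 7, 8, 9, 10, 12), so 6 piles are needed.

6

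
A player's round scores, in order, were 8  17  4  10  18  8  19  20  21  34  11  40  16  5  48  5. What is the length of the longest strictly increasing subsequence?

9

Let dp[i] be the length of the longest such subsequence ending at index i:
i:      1  2  3  4  5  6  7  8  9 10 11 12 13 14 15 16
a[i]:   8 17  4 10 18  8 19 20 21 34 11 40 16  5 48  5
dp:     1  2  1  2  3  2  4  5  6  7  3  8  4  2  9  2
Maximum dp value is 9.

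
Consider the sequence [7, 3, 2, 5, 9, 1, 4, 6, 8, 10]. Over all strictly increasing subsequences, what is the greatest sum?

32

Let S[i] be the best sum of a strictly increasing subsequence ending at i:
i:      1  2  3  4  5  6  7  8  9 10
a[i]:   7  3  2  5  9  1  4  6  8 10
S:      7  3  2  8 17  1  7 14 22 32
Maximum is 32 (e.g. 3 + 5 + 6 + 8 + 10).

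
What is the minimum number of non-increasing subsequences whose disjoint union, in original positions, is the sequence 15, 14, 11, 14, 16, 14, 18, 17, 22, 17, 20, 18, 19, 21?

7

Place each on the leftmost legal pile:
15 → new pile 1 (tops now [15])
14 → pile 1 (tops now [14])
11 → pile 1 (tops now [11])
14 → new pile 2 (tops now [11, 14])
16 → new pile 3 (tops now [11, 14, 16])
14 → pile 2 (tops now [11, 14, 16])
18 → new pile 4 (tops now [11, 14, 16, 18])
17 → pile 4 (tops now [11, 14, 16, 17])
22 → new pile 5 (tops now [11, 14, 16, 17, 22])
17 → pile 4 (tops now [11, 14, 16, 17, 22])
20 → pile 5 (tops now [11, 14, 16, 17, 20])
18 → pile 5 (tops now [11, 14, 16, 17, 18])
19 → new pile 6 (tops now [11, 14, 16, 17, 18, 19])
21 → new pile 7 (tops now [11, 14, 16, 17, 18, 19, 21])
Seven piles.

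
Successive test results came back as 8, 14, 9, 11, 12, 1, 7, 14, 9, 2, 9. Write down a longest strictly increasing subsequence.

8, 9, 11, 12, 14

Patience tails give the LIS length; then backtrack through the dp parents:
8 → extends → [8]
14 → extends → [8, 14]
9 → replaces 14 → [8, 9]
11 → extends → [8, 9, 11]
12 → extends → [8, 9, 11, 12]
1 → replaces 8 → [1, 9, 11, 12]
7 → replaces 9 → [1, 7, 11, 12]
14 → extends → [1, 7, 11, 12, 14]
9 → replaces 11 → [1, 7, 9, 12, 14]
2 → replaces 7 → [1, 2, 9, 12, 14]
9 → already a tail → [1, 2, 9, 12, 14]
Length 5; one witness is 8, 9, 11, 12, 14.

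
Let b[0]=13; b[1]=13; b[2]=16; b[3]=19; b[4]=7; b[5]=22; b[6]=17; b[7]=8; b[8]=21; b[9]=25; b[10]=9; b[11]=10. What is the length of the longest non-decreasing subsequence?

Let dp[i] be the length of the longest such subsequence ending at index i:
i:      0  1  2  3  4  5  6  7  8  9 10 11
b[i]:  13 13 16 19  7 22 17  8 21 25  9 10
dp:     1  2  3  4  1  5  4  2  5  6  3  4
Maximum dp value is 6.

6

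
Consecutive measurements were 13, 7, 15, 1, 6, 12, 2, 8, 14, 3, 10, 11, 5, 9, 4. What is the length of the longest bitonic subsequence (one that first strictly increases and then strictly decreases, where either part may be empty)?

7

inc[i] = longest strictly increasing subsequence ending at i; dec[i] = longest strictly decreasing subsequence starting at i:
i:      1  2  3  4  5  6  7  8  9 10 11 12 13 14 15
a[i]:  13  7 15  1  6 12  2  8 14  3 10 11  5  9  4
inc:    1  1  2  1  2  3  2  3  4  3  4  5  4  5  4
dec:    5  4  5  1  3  4  1  3  4  1  3  3  2  2  1
Best peak at i=9 (value 14): inc=4, dec=4, length 4+4−1 = 7.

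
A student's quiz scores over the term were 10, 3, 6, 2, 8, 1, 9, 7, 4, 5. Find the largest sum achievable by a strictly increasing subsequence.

Let S[i] be the best sum of a strictly increasing subsequence ending at i:
i:      1  2  3  4  5  6  7  8  9 10
a[i]:  10  3  6  2  8  1  9  7  4  5
S:     10  3  9  2 17  1 26 16  7 12
Maximum is 26 (e.g. 3 + 6 + 8 + 9).

26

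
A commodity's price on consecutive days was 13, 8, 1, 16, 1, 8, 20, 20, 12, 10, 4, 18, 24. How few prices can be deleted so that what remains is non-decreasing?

Fewest deletions = n − (longest non-decreasing subsequence).
i:      1  2  3  4  5  6  7  8  9 10 11 12 13
a[i]:  13  8  1 16  1  8 20 20 12 10  4 18 24
dp:     1  1  1  2  2  3  4  5  4  4  3  5  6
max dp = 6, so deletions = 13 − 6 = 7.

7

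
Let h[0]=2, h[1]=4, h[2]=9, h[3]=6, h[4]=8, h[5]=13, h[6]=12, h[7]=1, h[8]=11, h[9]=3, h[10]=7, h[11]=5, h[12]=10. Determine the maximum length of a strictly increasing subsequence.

5

Track the smallest tail for each achievable length (strict):
2 → extends → [2]
4 → extends → [2, 4]
9 → extends → [2, 4, 9]
6 → replaces 9 → [2, 4, 6]
8 → extends → [2, 4, 6, 8]
13 → extends → [2, 4, 6, 8, 13]
12 → replaces 13 → [2, 4, 6, 8, 12]
1 → replaces 2 → [1, 4, 6, 8, 12]
11 → replaces 12 → [1, 4, 6, 8, 11]
3 → replaces 4 → [1, 3, 6, 8, 11]
7 → replaces 8 → [1, 3, 6, 7, 11]
5 → replaces 6 → [1, 3, 5, 7, 11]
10 → replaces 11 → [1, 3, 5, 7, 10]
Five tails, so the longest strictly increasing subsequence has length 5 (e.g. 2, 4, 6, 8, 13).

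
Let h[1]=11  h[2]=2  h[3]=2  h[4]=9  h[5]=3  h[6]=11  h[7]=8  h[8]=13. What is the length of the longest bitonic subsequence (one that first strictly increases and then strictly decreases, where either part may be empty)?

4

inc[i] = longest strictly increasing subsequence ending at i; dec[i] = longest strictly decreasing subsequence starting at i:
i:      1  2  3  4  5  6  7  8
h[i]:  11  2  2  9  3 11  8 13
inc:    1  1  1  2  2  3  3  4
dec:    3  1  1  2  1  2  1  1
Best peak at i=6 (value 11): inc=3, dec=2, length 3+2−1 = 4.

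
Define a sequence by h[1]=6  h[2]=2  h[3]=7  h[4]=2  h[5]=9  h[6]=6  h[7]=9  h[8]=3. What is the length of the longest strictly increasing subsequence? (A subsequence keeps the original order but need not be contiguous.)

3

Let dp[i] be the length of the longest such subsequence ending at index i:
i:     1 2 3 4 5 6 7 8
h[i]:  6 2 7 2 9 6 9 3
dp:    1 1 2 1 3 2 3 2
Maximum dp value is 3.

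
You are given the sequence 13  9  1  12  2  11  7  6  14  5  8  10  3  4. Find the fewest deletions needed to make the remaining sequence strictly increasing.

Fewest deletions = n − (longest strictly increasing subsequence).
i:      1  2  3  4  5  6  7  8  9 10 11 12 13 14
a[i]:  13  9  1 12  2 11  7  6 14  5  8 10  3  4
dp:     1  1  1  2  2  3  3  3  4  3  4  5  3  4
max dp = 5, so deletions = 14 − 5 = 9.

9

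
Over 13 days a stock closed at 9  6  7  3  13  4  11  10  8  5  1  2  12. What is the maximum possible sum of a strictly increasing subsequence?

36

Let S[i] be the best sum of a strictly increasing subsequence ending at i:
i:      1  2  3  4  5  6  7  8  9 10 11 12 13
a[i]:   9  6  7  3 13  4 11 10  8  5  1  2 12
S:      9  6 13  3 26  7 24 23 21 12  1  3 36
Maximum is 36 (e.g. 6 + 7 + 11 + 12).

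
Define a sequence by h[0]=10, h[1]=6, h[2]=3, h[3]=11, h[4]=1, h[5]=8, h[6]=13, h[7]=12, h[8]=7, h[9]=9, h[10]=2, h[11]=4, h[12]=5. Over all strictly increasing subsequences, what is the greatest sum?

34

Let S[i] be the best sum of a strictly increasing subsequence ending at i:
i:      0  1  2  3  4  5  6  7  8  9 10 11 12
h[i]:  10  6  3 11  1  8 13 12  7  9  2  4  5
S:     10  6  3 21  1 14 34 33 13 23  3  7 12
Maximum is 34 (e.g. 10 + 11 + 13).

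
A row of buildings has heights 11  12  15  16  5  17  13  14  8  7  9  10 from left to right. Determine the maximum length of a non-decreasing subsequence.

Let dp[i] be the length of the longest such subsequence ending at index i:
i:      1  2  3  4  5  6  7  8  9 10 11 12
a[i]:  11 12 15 16  5 17 13 14  8  7  9 10
dp:     1  2  3  4  1  5  3  4  2  2  3  4
Maximum dp value is 5.

5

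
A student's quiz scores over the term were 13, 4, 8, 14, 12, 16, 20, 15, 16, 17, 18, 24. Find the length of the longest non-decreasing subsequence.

8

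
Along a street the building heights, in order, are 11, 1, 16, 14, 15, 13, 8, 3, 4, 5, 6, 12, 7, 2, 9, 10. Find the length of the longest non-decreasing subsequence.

Track the smallest tail for each achievable length (allowing ties):
11 → extends → [11]
1 → replaces 11 → [1]
16 → extends → [1, 16]
14 → replaces 16 → [1, 14]
15 → extends → [1, 14, 15]
13 → replaces 14 → [1, 13, 15]
8 → replaces 13 → [1, 8, 15]
3 → replaces 8 → [1, 3, 15]
4 → replaces 15 → [1, 3, 4]
5 → extends → [1, 3, 4, 5]
6 → extends → [1, 3, 4, 5, 6]
12 → extends → [1, 3, 4, 5, 6, 12]
7 → replaces 12 → [1, 3, 4, 5, 6, 7]
2 → replaces 3 → [1, 2, 4, 5, 6, 7]
9 → extends → [1, 2, 4, 5, 6, 7, 9]
10 → extends → [1, 2, 4, 5, 6, 7, 9, 10]
Eight tails, so the longest non-decreasing subsequence has length 8 (e.g. 1, 3, 4, 5, 6, 7, 9, 10).

8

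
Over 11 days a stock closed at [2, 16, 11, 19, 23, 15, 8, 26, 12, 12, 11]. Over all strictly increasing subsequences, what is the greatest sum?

86

Let S[i] be the best sum of a strictly increasing subsequence ending at i:
i:      1  2  3  4  5  6  7  8  9 10 11
a[i]:   2 16 11 19 23 15  8 26 12 12 11
S:      2 18 13 37 60 28 10 86 25 25 21
Maximum is 86 (e.g. 2 + 16 + 19 + 23 + 26).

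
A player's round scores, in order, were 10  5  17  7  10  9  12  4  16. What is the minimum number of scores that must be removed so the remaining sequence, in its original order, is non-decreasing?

Fewest deletions = n − (longest non-decreasing subsequence).
Patience tails:
10 → extends → [10]
5 → replaces 10 → [5]
17 → extends → [5, 17]
7 → replaces 17 → [5, 7]
10 → extends → [5, 7, 10]
9 → replaces 10 → [5, 7, 9]
12 → extends → [5, 7, 9, 12]
4 → replaces 5 → [4, 7, 9, 12]
16 → extends → [4, 7, 9, 12, 16]
Longest non-decreasing subsequence has length 5, so deletions = 9 − 5 = 4.

4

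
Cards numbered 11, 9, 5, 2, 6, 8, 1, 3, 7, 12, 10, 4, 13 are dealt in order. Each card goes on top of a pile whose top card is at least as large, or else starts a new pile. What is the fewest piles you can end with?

Place each on the leftmost legal pile:
11 → new pile 1 (tops now [11])
9 → pile 1 (tops now [9])
5 → pile 1 (tops now [5])
2 → pile 1 (tops now [2])
6 → new pile 2 (tops now [2, 6])
8 → new pile 3 (tops now [2, 6, 8])
1 → pile 1 (tops now [1, 6, 8])
3 → pile 2 (tops now [1, 3, 8])
7 → pile 3 (tops now [1, 3, 7])
12 → new pile 4 (tops now [1, 3, 7, 12])
10 → pile 4 (tops now [1, 3, 7, 10])
4 → pile 3 (tops now [1, 3, 4, 10])
13 → new pile 5 (tops now [1, 3, 4, 10, 13])
Five piles.

5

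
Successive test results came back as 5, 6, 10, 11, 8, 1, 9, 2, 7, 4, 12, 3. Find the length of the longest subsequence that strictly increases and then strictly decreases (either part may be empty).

inc[i] = longest strictly increasing subsequence ending at i; dec[i] = longest strictly decreasing subsequence starting at i:
i:      1  2  3  4  5  6  7  8  9 10 11 12
a[i]:   5  6 10 11  8  1  9  2  7  4 12  3
inc:    1  2  3  4  3  1  4  2  3  3  5  3
dec:    3  3  5  5  4  1  4  1  3  2  2  1
Best peak at i=4 (value 11): inc=4, dec=5, length 4+5−1 = 8.

8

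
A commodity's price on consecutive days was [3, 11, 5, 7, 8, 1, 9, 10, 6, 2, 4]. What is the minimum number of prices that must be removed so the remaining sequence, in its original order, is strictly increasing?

5

Fewest deletions = n − (longest strictly increasing subsequence).
i:      1  2  3  4  5  6  7  8  9 10 11
a[i]:   3 11  5  7  8  1  9 10  6  2  4
dp:     1  2  2  3  4  1  5  6  3  2  3
max dp = 6, so deletions = 11 − 6 = 5.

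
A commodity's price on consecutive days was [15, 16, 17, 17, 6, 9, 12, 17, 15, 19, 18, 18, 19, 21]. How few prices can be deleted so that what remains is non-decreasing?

Fewest deletions = n − (longest non-decreasing subsequence).
Patience tails:
15 → extends → [15]
16 → extends → [15, 16]
17 → extends → [15, 16, 17]
17 → extends → [15, 16, 17, 17]
6 → replaces 15 → [6, 16, 17, 17]
9 → replaces 16 → [6, 9, 17, 17]
12 → replaces 17 → [6, 9, 12, 17]
17 → extends → [6, 9, 12, 17, 17]
15 → replaces 17 → [6, 9, 12, 15, 17]
19 → extends → [6, 9, 12, 15, 17, 19]
18 → replaces 19 → [6, 9, 12, 15, 17, 18]
18 → extends → [6, 9, 12, 15, 17, 18, 18]
19 → extends → [6, 9, 12, 15, 17, 18, 18, 19]
21 → extends → [6, 9, 12, 15, 17, 18, 18, 19, 21]
Longest non-decreasing subsequence has length 9, so deletions = 14 − 9 = 5.

5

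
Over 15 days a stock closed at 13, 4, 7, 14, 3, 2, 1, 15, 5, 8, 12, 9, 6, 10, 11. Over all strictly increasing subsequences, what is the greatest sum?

Let S[i] be the best sum of a strictly increasing subsequence ending at i:
i:      1  2  3  4  5  6  7  8  9 10 11 12 13 14 15
a[i]:  13  4  7 14  3  2  1 15  5  8 12  9  6 10 11
S:     13  4 11 27  3  2  1 42  9 19 31 28 15 38 49
Maximum is 49 (e.g. 4 + 7 + 8 + 9 + 10 + 11).

49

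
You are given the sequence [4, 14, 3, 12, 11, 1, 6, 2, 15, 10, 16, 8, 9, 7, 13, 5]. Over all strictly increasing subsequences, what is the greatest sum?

49

Let S[i] be the best sum of a strictly increasing subsequence ending at i:
i:      1  2  3  4  5  6  7  8  9 10 11 12 13 14 15 16
a[i]:   4 14  3 12 11  1  6  2 15 10 16  8  9  7 13  5
S:      4 18  3 16 15  1 10  3 33 20 49 18 27 17 40  9
Maximum is 49 (e.g. 4 + 14 + 15 + 16).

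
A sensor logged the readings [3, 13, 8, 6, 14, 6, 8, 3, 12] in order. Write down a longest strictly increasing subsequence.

Patience tails give the LIS length; then backtrack through the dp parents:
3 → extends → [3]
13 → extends → [3, 13]
8 → replaces 13 → [3, 8]
6 → replaces 8 → [3, 6]
14 → extends → [3, 6, 14]
6 → already a tail → [3, 6, 14]
8 → replaces 14 → [3, 6, 8]
3 → already a tail → [3, 6, 8]
12 → extends → [3, 6, 8, 12]
Length 4; one witness is 3, 6, 8, 12.

3, 6, 8, 12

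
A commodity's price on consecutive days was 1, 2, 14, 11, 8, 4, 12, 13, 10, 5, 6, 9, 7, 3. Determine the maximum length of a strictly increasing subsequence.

6

Track the smallest tail for each achievable length (strict):
1 → extends → [1]
2 → extends → [1, 2]
14 → extends → [1, 2, 14]
11 → replaces 14 → [1, 2, 11]
8 → replaces 11 → [1, 2, 8]
4 → replaces 8 → [1, 2, 4]
12 → extends → [1, 2, 4, 12]
13 → extends → [1, 2, 4, 12, 13]
10 → replaces 12 → [1, 2, 4, 10, 13]
5 → replaces 10 → [1, 2, 4, 5, 13]
6 → replaces 13 → [1, 2, 4, 5, 6]
9 → extends → [1, 2, 4, 5, 6, 9]
7 → replaces 9 → [1, 2, 4, 5, 6, 7]
3 → replaces 4 → [1, 2, 3, 5, 6, 7]
Six tails, so the longest strictly increasing subsequence has length 6 (e.g. 1, 2, 4, 5, 6, 9).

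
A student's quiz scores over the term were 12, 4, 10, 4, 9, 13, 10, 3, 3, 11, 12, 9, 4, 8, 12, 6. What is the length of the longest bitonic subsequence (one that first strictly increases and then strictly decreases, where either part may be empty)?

inc[i] = longest strictly increasing subsequence ending at i; dec[i] = longest strictly decreasing subsequence starting at i:
i:      1  2  3  4  5  6  7  8  9 10 11 12 13 14 15 16
a[i]:  12  4 10  4  9 13 10  3  3 11 12  9  4  8 12  6
inc:    1  1  2  1  2  3  3  1  1  4  5  2  2  3  5  3
dec:    5  2  4  2  3  5  4  1  1  4  4  3  1  2  2  1
Best peak at i=11 (value 12): inc=5, dec=4, length 5+4−1 = 8.

8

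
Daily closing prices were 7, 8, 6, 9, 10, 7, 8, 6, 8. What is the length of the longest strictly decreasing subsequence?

3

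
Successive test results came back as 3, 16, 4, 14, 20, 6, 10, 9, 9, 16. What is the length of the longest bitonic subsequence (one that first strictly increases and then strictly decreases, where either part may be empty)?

inc[i] = longest strictly increasing subsequence ending at i; dec[i] = longest strictly decreasing subsequence starting at i:
i:      1  2  3  4  5  6  7  8  9 10
a[i]:   3 16  4 14 20  6 10  9  9 16
inc:    1  2  2  3  4  3  4  4  4  5
dec:    1  4  1  3  3  1  2  1  1  1
Best peak at i=5 (value 20): inc=4, dec=3, length 4+3−1 = 6.

6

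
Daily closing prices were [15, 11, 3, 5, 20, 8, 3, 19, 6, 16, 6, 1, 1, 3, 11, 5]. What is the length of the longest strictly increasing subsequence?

Track the smallest tail for each achievable length (strict):
15 → extends → [15]
11 → replaces 15 → [11]
3 → replaces 11 → [3]
5 → extends → [3, 5]
20 → extends → [3, 5, 20]
8 → replaces 20 → [3, 5, 8]
3 → already a tail → [3, 5, 8]
19 → extends → [3, 5, 8, 19]
6 → replaces 8 → [3, 5, 6, 19]
16 → replaces 19 → [3, 5, 6, 16]
6 → already a tail → [3, 5, 6, 16]
1 → replaces 3 → [1, 5, 6, 16]
1 → already a tail → [1, 5, 6, 16]
3 → replaces 5 → [1, 3, 6, 16]
11 → replaces 16 → [1, 3, 6, 11]
5 → replaces 6 → [1, 3, 5, 11]
Four tails, so the longest strictly increasing subsequence has length 4 (e.g. 3, 5, 8, 19).

4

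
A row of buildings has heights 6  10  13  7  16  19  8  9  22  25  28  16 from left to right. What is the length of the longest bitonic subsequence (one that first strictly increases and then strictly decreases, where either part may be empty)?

inc[i] = longest strictly increasing subsequence ending at i; dec[i] = longest strictly decreasing subsequence starting at i:
i:      1  2  3  4  5  6  7  8  9 10 11 12
a[i]:   6 10 13  7 16 19  8  9 22 25 28 16
inc:    1  2  3  2  4  5  3  4  6  7  8  5
dec:    1  2  2  1  2  2  1  1  2  2  2  1
Best peak at i=11 (value 28): inc=8, dec=2, length 8+2−1 = 9.

9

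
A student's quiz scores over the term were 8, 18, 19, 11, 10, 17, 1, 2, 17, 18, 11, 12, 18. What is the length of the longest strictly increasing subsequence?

Let dp[i] be the length of the longest such subsequence ending at index i:
i:      1  2  3  4  5  6  7  8  9 10 11 12 13
a[i]:   8 18 19 11 10 17  1  2 17 18 11 12 18
dp:     1  2  3  2  2  3  1  2  3  4  3  4  5
Maximum dp value is 5.

5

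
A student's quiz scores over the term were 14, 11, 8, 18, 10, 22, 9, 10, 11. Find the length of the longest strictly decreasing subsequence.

Let dp[i] be the longest strictly decreasing subsequence ending at i:
i:      1  2  3  4  5  6  7  8  9
a[i]:  14 11  8 18 10 22  9 10 11
dp:     1  2  3  1  3  1  4  3  2
Maximum is 4.

4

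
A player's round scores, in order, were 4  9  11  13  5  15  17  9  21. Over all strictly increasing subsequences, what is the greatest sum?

90

Let S[i] be the best sum of a strictly increasing subsequence ending at i:
i:      1  2  3  4  5  6  7  8  9
a[i]:   4  9 11 13  5 15 17  9 21
S:      4 13 24 37  9 52 69 18 90
Maximum is 90 (e.g. 4 + 9 + 11 + 13 + 15 + 17 + 21).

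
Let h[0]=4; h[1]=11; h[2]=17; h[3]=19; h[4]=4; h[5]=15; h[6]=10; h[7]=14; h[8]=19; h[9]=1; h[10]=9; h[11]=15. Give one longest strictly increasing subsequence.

4, 11, 17, 19

Patience tails give the LIS length; then backtrack through the dp parents:
4 → extends → [4]
11 → extends → [4, 11]
17 → extends → [4, 11, 17]
19 → extends → [4, 11, 17, 19]
4 → already a tail → [4, 11, 17, 19]
15 → replaces 17 → [4, 11, 15, 19]
10 → replaces 11 → [4, 10, 15, 19]
14 → replaces 15 → [4, 10, 14, 19]
19 → already a tail → [4, 10, 14, 19]
1 → replaces 4 → [1, 10, 14, 19]
9 → replaces 10 → [1, 9, 14, 19]
15 → replaces 19 → [1, 9, 14, 15]
Length 4; one witness is 4, 11, 17, 19.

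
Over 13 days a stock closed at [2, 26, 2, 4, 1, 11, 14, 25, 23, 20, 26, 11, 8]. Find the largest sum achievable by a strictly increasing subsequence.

Let S[i] be the best sum of a strictly increasing subsequence ending at i:
i:      1  2  3  4  5  6  7  8  9 10 11 12 13
a[i]:   2 26  2  4  1 11 14 25 23 20 26 11  8
S:      2 28  2  6  1 17 31 56 54 51 82 17 14
Maximum is 82 (e.g. 2 + 4 + 11 + 14 + 25 + 26).

82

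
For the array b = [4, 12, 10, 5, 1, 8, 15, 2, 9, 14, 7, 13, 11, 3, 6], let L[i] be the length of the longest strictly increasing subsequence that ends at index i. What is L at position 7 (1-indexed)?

4

dp[i] = 1 + max{dp[j] : j<i, b[j]<b[i]} (or 1 if no such j):
i:      1  2  3  4  5  6  7  8  9 10 11 12 13 14 15
b[i]:   4 12 10  5  1  8 15  2  9 14  7 13 11  3  6
dp:     1  2  2  2  1  3  4  2  4  5  3  5  5  3  4
At index 7 the value is 4.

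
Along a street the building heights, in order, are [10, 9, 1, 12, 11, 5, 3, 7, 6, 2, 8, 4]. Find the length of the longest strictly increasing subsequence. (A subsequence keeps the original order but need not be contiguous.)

Let dp[i] be the length of the longest such subsequence ending at index i:
i:      1  2  3  4  5  6  7  8  9 10 11 12
a[i]:  10  9  1 12 11  5  3  7  6  2  8  4
dp:     1  1  1  2  2  2  2  3  3  2  4  3
Maximum dp value is 4.

4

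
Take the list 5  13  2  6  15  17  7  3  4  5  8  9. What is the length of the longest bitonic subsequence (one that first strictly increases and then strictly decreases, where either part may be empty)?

6

inc[i] = longest strictly increasing subsequence ending at i; dec[i] = longest strictly decreasing subsequence starting at i:
i:      1  2  3  4  5  6  7  8  9 10 11 12
a[i]:   5 13  2  6 15 17  7  3  4  5  8  9
inc:    1  2  1  2  3  4  3  2  3  4  5  6
dec:    2  3  1  2  3  3  2  1  1  1  1  1
Best peak at i=6 (value 17): inc=4, dec=3, length 4+3−1 = 6.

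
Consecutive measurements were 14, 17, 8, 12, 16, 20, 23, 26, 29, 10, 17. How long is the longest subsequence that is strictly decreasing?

3

Let dp[i] be the longest strictly decreasing subsequence ending at i:
i:      1  2  3  4  5  6  7  8  9 10 11
a[i]:  14 17  8 12 16 20 23 26 29 10 17
dp:     1  1  2  2  2  1  1  1  1  3  2
Maximum is 3.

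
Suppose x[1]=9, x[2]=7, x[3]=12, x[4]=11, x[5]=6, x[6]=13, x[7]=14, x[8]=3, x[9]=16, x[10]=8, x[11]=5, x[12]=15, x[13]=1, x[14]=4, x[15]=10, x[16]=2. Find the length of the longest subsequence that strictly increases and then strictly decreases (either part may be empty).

9

inc[i] = longest strictly increasing subsequence ending at i; dec[i] = longest strictly decreasing subsequence starting at i:
i:      1  2  3  4  5  6  7  8  9 10 11 12 13 14 15 16
x[i]:   9  7 12 11  6 13 14  3 16  8  5 15  1  4 10  2
inc:    1  1  2  2  1  3  4  1  5  2  2  5  1  2  3  2
dec:    6  5  6  5  4  5  5  2  5  4  3  3  1  2  2  1
Best peak at i=9 (value 16): inc=5, dec=5, length 5+5−1 = 9.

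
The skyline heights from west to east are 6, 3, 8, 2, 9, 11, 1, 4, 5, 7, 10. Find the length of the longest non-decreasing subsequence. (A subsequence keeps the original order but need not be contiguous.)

5

Track the smallest tail for each achievable length (allowing ties):
6 → extends → [6]
3 → replaces 6 → [3]
8 → extends → [3, 8]
2 → replaces 3 → [2, 8]
9 → extends → [2, 8, 9]
11 → extends → [2, 8, 9, 11]
1 → replaces 2 → [1, 8, 9, 11]
4 → replaces 8 → [1, 4, 9, 11]
5 → replaces 9 → [1, 4, 5, 11]
7 → replaces 11 → [1, 4, 5, 7]
10 → extends → [1, 4, 5, 7, 10]
Five tails, so the longest non-decreasing subsequence has length 5 (e.g. 3, 4, 5, 7, 10).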